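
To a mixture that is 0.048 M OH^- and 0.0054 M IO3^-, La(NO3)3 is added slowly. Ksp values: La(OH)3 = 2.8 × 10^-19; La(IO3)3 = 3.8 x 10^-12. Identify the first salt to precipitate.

Precipitation of each salt starts when its ion product equals its Ksp.
For La(OH)3: 2.8 × 10^-19 = (0.048)^3 × [La^3+]  ⇒  [La^3+] = 2.5 × 10^-15 M.
For La(IO3)3: 3.8 x 10^-12 = (0.0054)^3 × [La^3+]  ⇒  [La^3+] = 2.4 × 10^-5 M.
The salt with the lower threshold [La^3+] precipitates first: La(OH)3.

La(OH)3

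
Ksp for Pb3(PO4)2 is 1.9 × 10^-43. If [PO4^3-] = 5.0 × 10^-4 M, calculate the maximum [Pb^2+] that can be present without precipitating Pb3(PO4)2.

Pb3(PO4)2(s) <=> 3 Pb^2+(aq) + 2 PO4^3-(aq)
Ksp = [Pb^2+]^3[PO4^3-]^2
Precipitation begins when Q = Ksp. With [PO4^3-] = 5.0 × 10^-4 M:
1.9 × 10^-43 = (5.0 × 10^-4)^2 × [Pb^2+]^3
[Pb^2+] = (1.9 × 10^-43 / 2.50 × 10^-7)^(1/3) = 9.1 × 10^-13 M

9.1 × 10^-13 M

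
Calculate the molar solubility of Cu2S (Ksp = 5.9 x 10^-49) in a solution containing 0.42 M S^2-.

Cu2S(s) <=> 2 Cu^+(aq) + S^2-(aq)
Ksp = [Cu^+]^2[S^2-]
Let s be the molar solubility in this solution. [Cu^+] = 2s, [S^2-] = 0.42 + s ≈ 0.42 (common-ion effect: S^2- is already 0.42 M).
Ksp ≈ (2s)^2 × 0.42
s = 5.9 x 10^-25 M
Check: s = 5.9 x 10^-25 ≪ 0.42, so the approximation is valid.

s ≈ 5.9 × 10^-25 M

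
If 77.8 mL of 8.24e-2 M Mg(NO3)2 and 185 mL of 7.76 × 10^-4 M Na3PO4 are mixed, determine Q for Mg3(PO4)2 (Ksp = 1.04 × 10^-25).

Total volume = 77.8 + 185 = 262.8 mL.
[Mg^2+] = 8.24 x 10^-2 × (77.8/262.8) = 2.439 × 10^-2 M
[PO4^3-] = 7.76 x 10^-4 × (185/262.8) = 5.463 x 10^-4 M
Mg3(PO4)2(s) ⇌ 3 Mg^2+ + 2 PO4^3-, so Q = [Mg^2+]^3[PO4^3-]^2
Q = (2.439 × 10^-2)^3(5.463 × 10^-4)^2 = 4.33 x 10^-12
Q > Ksp, so Mg3(PO4)2 will precipitate.

Q ≈ 4.33 x 10^-12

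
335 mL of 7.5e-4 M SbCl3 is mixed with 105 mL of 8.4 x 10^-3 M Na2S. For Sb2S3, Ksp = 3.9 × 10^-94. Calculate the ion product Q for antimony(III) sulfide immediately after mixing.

Q ≈ 2.6e-15

Total volume = 335 + 105 = 440 mL.
[Sb^3+] = 7.5 x 10^-4 × (335/440) = 5.71 x 10^-4 M
[S^2-] = 8.4 x 10^-3 × (105/440) = 2.00 × 10^-3 M
Sb2S3(s) ⇌ 2 Sb^3+ + 3 S^2-, so Q = [Sb^3+]^2[S^2-]^3
Q = (5.71 x 10^-4)^2(2.00 × 10^-3)^3 = 2.6 × 10^-15
Q > Ksp, so Sb2S3 will precipitate.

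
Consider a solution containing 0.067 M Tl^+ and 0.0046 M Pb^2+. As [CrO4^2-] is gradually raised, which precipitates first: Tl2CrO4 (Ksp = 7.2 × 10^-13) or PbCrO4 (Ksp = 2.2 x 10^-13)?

Precipitation of each salt starts when its ion product equals its Ksp.
For Tl2CrO4: 7.2 × 10^-13 = (0.067)^2 × [CrO4^2-]  ⇒  [CrO4^2-] = 1.6 × 10^-10 M.
For PbCrO4: 2.2 x 10^-13 = 0.0046 × [CrO4^2-]  ⇒  [CrO4^2-] = 4.8 × 10^-11 M.
The salt with the lower threshold [CrO4^2-] precipitates first: PbCrO4.

PbCrO4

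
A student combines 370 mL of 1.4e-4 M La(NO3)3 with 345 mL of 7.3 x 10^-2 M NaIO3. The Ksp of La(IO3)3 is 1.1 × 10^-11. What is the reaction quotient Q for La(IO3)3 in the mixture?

Total volume = 370 + 345 = 715 mL.
[La^3+] = 1.4 × 10^-4 × (370/715) = 7.24 × 10^-5 M
[IO3^-] = 7.3 × 10^-2 × (345/715) = 3.52 x 10^-2 M
La(IO3)3(s) ⇌ La^3+(aq) + 3 IO3^-(aq), so Q = [La^3+][IO3^-]^3
Q = (7.24 × 10^-5)(3.52 x 10^-2)^3 = 3.2 × 10^-9
Q > Ksp, so La(IO3)3 will precipitate.

Q = 3.2 × 10^-9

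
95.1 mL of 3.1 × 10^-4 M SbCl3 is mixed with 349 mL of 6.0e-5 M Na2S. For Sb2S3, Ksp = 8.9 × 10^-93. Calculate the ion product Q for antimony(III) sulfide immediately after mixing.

Total volume = 95.1 + 349 = 444.1 mL.
[Sb^3+] = 3.1 × 10^-4 × (95.1/444.1) = 6.64 x 10^-5 M
[S^2-] = 6.0 × 10^-5 × (349/444.1) = 4.72 x 10^-5 M
Sb2S3(s) ⇌ 2 Sb^3+(aq) + 3 S^2-(aq), so Q = [Sb^3+]^2[S^2-]^3
Q = (6.64 × 10^-5)^2(4.72 x 10^-5)^3 = 4.6 × 10^-22
Q > Ksp, so Sb2S3 will precipitate.

4.6 × 10^-22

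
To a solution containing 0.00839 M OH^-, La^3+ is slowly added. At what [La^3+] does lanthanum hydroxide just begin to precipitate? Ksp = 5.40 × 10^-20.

9.14e-14 M

La(OH)3(s) <=> La^3+(aq) + 3 OH^-(aq)
Ksp = [La^3+][OH^-]^3
Precipitation begins when Q = Ksp. With [OH^-] = 0.00839 M:
5.40 × 10^-20 = (0.00839)^3 × [La^3+]
[La^3+] = (5.40 × 10^-20 / 5.906 x 10^-7) = 9.14 x 10^-14 M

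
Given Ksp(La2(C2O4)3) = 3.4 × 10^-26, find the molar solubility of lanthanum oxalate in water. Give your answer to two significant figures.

3.2 × 10^-6 M

La2(C2O4)3(s) <=> 2 La^3+ + 3 C2O4^2-
Ksp = [La^3+]^2[C2O4^2-]^3
If s mol/L of La2(C2O4)3 dissolves, [La^3+] = 2s and [C2O4^2-] = 3s.
So Ksp = (2s)^2 × (3s)^3 = 108s^5
s^5 = 3.4 × 10^-26 / 108, so s = 3.2 × 10^-6 M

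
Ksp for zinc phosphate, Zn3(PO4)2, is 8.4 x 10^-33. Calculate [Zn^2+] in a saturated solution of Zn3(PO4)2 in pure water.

Zn3(PO4)2(s) ⇌ 3 Zn^2+ + 2 PO4^3-
Ksp = [Zn^2+]^3[PO4^3-]^2
Let s = molar solubility. Then [Zn^2+] = 3s and [PO4^3-] = 2s.
Ksp = (3s)^3(2s)^2 = 108s^5
s = (8.4 x 10^-33 / 108)^(1/5) = 1.51 × 10^-7 M
[Zn^2+] = 3s = 4.5 x 10^-7 M

[Zn^2+] = 4.5 × 10^-7 M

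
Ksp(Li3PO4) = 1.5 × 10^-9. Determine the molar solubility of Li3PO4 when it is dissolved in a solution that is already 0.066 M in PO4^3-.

9.4 × 10^-4 M

Li3PO4(s) <=> 3 Li^+(aq) + PO4^3-(aq)
Ksp = [Li^+]^3[PO4^3-]
If s mol/L dissolves here, [Li^+] = 3s, [PO4^3-] = 0.066 + s ≈ 0.066 (Ksp is small, so little additional dissolves).
Ksp ≈ (3s)^3 × 0.066
s = 9.4 x 10^-4 M
Check: s = 9.4 × 10^-4 ≪ 0.066, so the approximation is valid.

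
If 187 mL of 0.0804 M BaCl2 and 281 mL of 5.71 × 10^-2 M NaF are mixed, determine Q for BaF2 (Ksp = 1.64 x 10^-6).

Total volume = 187 + 281 = 468 mL.
[Ba^2+] = 8.04 × 10^-2 × (187/468) = 3.213 × 10^-2 M
[F^-] = 5.71 × 10^-2 × (281/468) = 3.428 x 10^-2 M
BaF2(s) ⇌ Ba^2+ + 2 F^-, so Q = [Ba^2+][F^-]^2
Q = (3.213 x 10^-2)(3.428 × 10^-2)^2 = 3.78 x 10^-5
Q > Ksp, so BaF2 will precipitate.

3.78 × 10^-5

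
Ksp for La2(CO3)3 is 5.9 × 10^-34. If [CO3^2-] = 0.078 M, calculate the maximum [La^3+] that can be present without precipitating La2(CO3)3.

La2(CO3)3(s) <=> 2 La^3+ + 3 CO3^2-
Ksp = [La^3+]^2[CO3^2-]^3
Precipitation begins when Q = Ksp. With [CO3^2-] = 0.078 M:
5.9 × 10^-34 = (0.078)^3 × [La^3+]^2
[La^3+] = (5.9 × 10^-34 / 4.75 x 10^-4)^(1/2) = 1.1 × 10^-15 M

[La^3+] ≈ 1.1e-15 M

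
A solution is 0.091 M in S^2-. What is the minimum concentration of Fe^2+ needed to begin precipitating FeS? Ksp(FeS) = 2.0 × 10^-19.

FeS(s) ⇌ Fe^2+ + S^2-
Ksp = [Fe^2+][S^2-]
Precipitation begins when Q = Ksp. With [S^2-] = 0.091 M:
2.0 × 10^-19 = (0.091) × [Fe^2+]
[Fe^2+] = (2.0 × 10^-19 / 9.1 × 10^-2) = 2.2 x 10^-18 M

2.2e-18 M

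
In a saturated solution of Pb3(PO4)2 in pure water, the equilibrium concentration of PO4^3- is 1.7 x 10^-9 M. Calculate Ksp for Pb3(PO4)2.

Ksp ≈ 4.8 × 10^-44

Pb3(PO4)2(s) <=> 3 Pb^2+(aq) + 2 PO4^3-(aq)
Stoichiometry gives [Pb^2+] = (3/2)[PO4^3-] = 2.55 × 10^-9 M.
Ksp = [Pb^2+]^3[PO4^3-]^2
Ksp = (2.55 × 10^-9)^3 × (1.7 x 10^-9)^2 = 4.8 × 10^-44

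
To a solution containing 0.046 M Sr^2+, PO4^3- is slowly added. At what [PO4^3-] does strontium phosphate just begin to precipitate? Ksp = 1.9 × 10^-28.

[PO4^3-] = 1.4e-12 M

Sr3(PO4)2(s) <=> 3 Sr^2+ + 2 PO4^3-
Ksp = [Sr^2+]^3[PO4^3-]^2
Precipitation begins when Q = Ksp. With [Sr^2+] = 0.046 M:
1.9 × 10^-28 = (0.046)^3 × [PO4^3-]^2
[PO4^3-] = (1.9 × 10^-28 / 9.73 × 10^-5)^(1/2) = 1.4 × 10^-12 M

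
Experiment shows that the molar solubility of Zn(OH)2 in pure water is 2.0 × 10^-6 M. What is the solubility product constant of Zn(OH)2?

Zn(OH)2(s) ⇌ Zn^2+ + 2 OH^-
For each mole of Zn(OH)2 that dissolves: [Zn^2+] = s, [OH^-] = 2s.
Ksp = [Zn^2+][OH^-]^2
So Ksp = s × (2s)^2 = 4s^3
With s = 2.0 x 10^-6: Ksp = 3.2 x 10^-17

Ksp ≈ 3.2 × 10^-17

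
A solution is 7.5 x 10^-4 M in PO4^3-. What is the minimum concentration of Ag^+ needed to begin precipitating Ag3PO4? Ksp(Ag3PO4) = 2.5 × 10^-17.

Ag3PO4(s) <=> 3 Ag^+ + PO4^3-
Ksp = [Ag^+]^3[PO4^3-]
Precipitation begins when Q = Ksp. With [PO4^3-] = 7.5 x 10^-4 M:
2.5 × 10^-17 = (7.5 x 10^-4) × [Ag^+]^3
[Ag^+] = (2.5 × 10^-17 / 7.5 × 10^-4)^(1/3) = 3.2 × 10^-5 M

3.2 × 10^-5 M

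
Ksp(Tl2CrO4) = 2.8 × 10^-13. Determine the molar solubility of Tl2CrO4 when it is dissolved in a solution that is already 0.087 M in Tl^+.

s = 3.7 x 10^-11 M

Tl2CrO4(s) ⇌ 2 Tl^+ + CrO4^2-
Ksp = [Tl^+]^2[CrO4^2-]
Let s = moles of Tl2CrO4 that dissolve per litre. [Tl^+] = 0.087 + 2s ≈ 0.087, [CrO4^2-] = s (common-ion effect: Tl^+ is already 0.087 M).
Ksp ≈ (0.087)^2 × s
s = 3.7 × 10^-11 M
Check: 2s = 7.4 x 10^-11 ≪ 0.087, so the approximation is valid.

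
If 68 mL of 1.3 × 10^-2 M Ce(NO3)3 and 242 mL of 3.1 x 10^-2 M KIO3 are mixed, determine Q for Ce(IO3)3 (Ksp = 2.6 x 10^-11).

Total volume = 68 + 242 = 310 mL.
[Ce^3+] = 1.3 × 10^-2 × (68/310) = 2.85 × 10^-3 M
[IO3^-] = 3.1 × 10^-2 × (242/310) = 2.42 x 10^-2 M
Ce(IO3)3(s) <=> Ce^3+ + 3 IO3^-, so Q = [Ce^3+][IO3^-]^3
Q = (2.85 × 10^-3)(2.42 × 10^-2)^3 = 4.0 × 10^-8
Q > Ksp, so Ce(IO3)3 will precipitate.

4.0 × 10^-8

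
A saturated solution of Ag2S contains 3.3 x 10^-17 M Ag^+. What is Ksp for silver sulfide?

Ksp ≈ 1.8 x 10^-50

Ag2S(s) <=> 2 Ag^+(aq) + S^2-(aq)
Stoichiometry gives [S^2-] = (1/2)[Ag^+] = 1.65 × 10^-17 M.
Ksp = [Ag^+]^2[S^2-]
Ksp = (3.3 × 10^-17)^2 × 1.65 × 10^-17 = 1.8 × 10^-50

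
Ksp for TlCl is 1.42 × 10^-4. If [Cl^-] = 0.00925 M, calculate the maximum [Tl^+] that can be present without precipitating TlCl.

TlCl(s) <=> Tl^+(aq) + Cl^-(aq)
Ksp = [Tl^+][Cl^-]
Precipitation begins when Q = Ksp. With [Cl^-] = 0.00925 M:
1.42 × 10^-4 = (0.00925) × [Tl^+]
[Tl^+] = (1.42 × 10^-4 / 9.25 × 10^-3) = 1.54 × 10^-2 M

0.0154 M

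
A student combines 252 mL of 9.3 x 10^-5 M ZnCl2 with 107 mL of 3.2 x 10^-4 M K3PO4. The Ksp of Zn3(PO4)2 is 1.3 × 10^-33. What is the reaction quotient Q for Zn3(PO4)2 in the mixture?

Total volume = 252 + 107 = 359 mL.
[Zn^2+] = 9.3 × 10^-5 × (252/359) = 6.53 x 10^-5 M
[PO4^3-] = 3.2 × 10^-4 × (107/359) = 9.54 × 10^-5 M
Zn3(PO4)2(s) ⇌ 3 Zn^2+ + 2 PO4^3-, so Q = [Zn^2+]^3[PO4^3-]^2
Q = (6.53 x 10^-5)^3(9.54 × 10^-5)^2 = 2.5 × 10^-21
Q > Ksp, so Zn3(PO4)2 will precipitate.

2.5 × 10^-21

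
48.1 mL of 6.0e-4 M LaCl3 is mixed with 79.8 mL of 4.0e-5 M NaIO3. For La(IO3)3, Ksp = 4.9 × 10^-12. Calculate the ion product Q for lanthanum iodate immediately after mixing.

Total volume = 48.1 + 79.8 = 127.9 mL.
[La^3+] = 6.0 × 10^-4 × (48.1/127.9) = 2.26 × 10^-4 M
[IO3^-] = 4.0 × 10^-5 × (79.8/127.9) = 2.50 x 10^-5 M
La(IO3)3(s) ⇌ La^3+(aq) + 3 IO3^-(aq), so Q = [La^3+][IO3^-]^3
Q = (2.26 x 10^-4)(2.50 × 10^-5)^3 = 3.5 × 10^-18
Q < Ksp, so no precipitate of La(IO3)3 forms.

Q = 3.5 × 10^-18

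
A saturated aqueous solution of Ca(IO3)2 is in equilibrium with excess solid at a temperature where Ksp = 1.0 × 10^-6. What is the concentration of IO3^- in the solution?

Ca(IO3)2(s) ⇌ Ca^2+ + 2 IO3^-
Ksp = [Ca^2+][IO3^-]^2
With molar solubility s: [Ca^2+] = s, [IO3^-] = 2s.
Ksp = s(2s)^2 = 4s^3
Solving, s = (1.0 × 10^-6/4)^(1/3) = 6.30 × 10^-3 M
[IO3^-] = 2s = 1.3 × 10^-2 M

[IO3^-] ≈ 1.3 × 10^-2 M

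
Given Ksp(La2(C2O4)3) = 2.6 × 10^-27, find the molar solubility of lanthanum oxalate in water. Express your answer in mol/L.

s = 1.9 × 10^-6 M

La2(C2O4)3(s) ⇌ 2 La^3+(aq) + 3 C2O4^2-(aq)
Ksp = [La^3+]^2[C2O4^2-]^3
With molar solubility s: [La^3+] = 2s, [C2O4^2-] = 3s.
So Ksp = (2s)^2 × (3s)^3 = 108s^5
Solving, s = (2.6 × 10^-27/108)^(1/5) = 1.9 × 10^-6 M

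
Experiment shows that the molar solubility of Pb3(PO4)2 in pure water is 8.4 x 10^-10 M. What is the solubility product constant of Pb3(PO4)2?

Ksp ≈ 4.5 x 10^-44

Pb3(PO4)2(s) ⇌ 3 Pb^2+ + 2 PO4^3-
Let s = molar solubility. Then [Pb^2+] = 3s and [PO4^3-] = 2s.
Ksp = [Pb^2+]^3[PO4^3-]^2
Ksp = (3s)^3(2s)^2 = 108s^5
With s = 8.4 × 10^-10: Ksp = 4.5 × 10^-44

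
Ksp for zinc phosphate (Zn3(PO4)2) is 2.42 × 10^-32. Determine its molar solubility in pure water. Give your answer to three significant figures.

Zn3(PO4)2(s) <=> 3 Zn^2+(aq) + 2 PO4^3-(aq)
Ksp = [Zn^2+]^3[PO4^3-]^2
If s mol/L of Zn3(PO4)2 dissolves, [Zn^2+] = 3s and [PO4^3-] = 2s.
Ksp = (3s)^3(2s)^2 = 108s^5
s^5 = 2.42 × 10^-32 / 108, so s = 1.86 × 10^-7 M

s ≈ 1.86 x 10^-7 M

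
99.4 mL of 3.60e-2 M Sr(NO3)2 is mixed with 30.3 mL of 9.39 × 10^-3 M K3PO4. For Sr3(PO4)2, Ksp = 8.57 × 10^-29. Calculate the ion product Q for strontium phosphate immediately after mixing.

Q ≈ 1.01e-10

Total volume = 99.4 + 30.3 = 129.7 mL.
[Sr^2+] = 3.60 × 10^-2 × (99.4/129.7) = 2.759 × 10^-2 M
[PO4^3-] = 9.39 × 10^-3 × (30.3/129.7) = 2.194 x 10^-3 M
Sr3(PO4)2(s) <=> 3 Sr^2+(aq) + 2 PO4^3-(aq), so Q = [Sr^2+]^3[PO4^3-]^2
Q = (2.759 × 10^-2)^3(2.194 x 10^-3)^2 = 1.01 x 10^-10
Q > Ksp, so Sr3(PO4)2 will precipitate.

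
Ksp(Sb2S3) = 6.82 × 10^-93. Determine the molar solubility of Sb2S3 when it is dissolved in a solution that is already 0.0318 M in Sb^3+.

Sb2S3(s) ⇌ 2 Sb^3+(aq) + 3 S^2-(aq)
Ksp = [Sb^3+]^2[S^2-]^3
Let s = moles of Sb2S3 that dissolve per litre. [Sb^3+] = 0.0318 + 2s ≈ 0.0318, [S^2-] = 3s (since the Sb^3+ already present dominates).
Ksp ≈ (0.0318)^2 × (3s)^3
s = 6.30 x 10^-31 M
Check: 2s = 1.3 × 10^-30 ≪ 0.0318, so the approximation is valid.

s = 6.30e-31 M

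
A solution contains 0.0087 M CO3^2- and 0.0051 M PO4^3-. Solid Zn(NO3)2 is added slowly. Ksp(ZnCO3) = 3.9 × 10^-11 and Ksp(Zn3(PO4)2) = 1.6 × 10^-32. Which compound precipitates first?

Each salt begins to precipitate when Q = Ksp, i.e. when [Zn^2+] reaches its threshold.
For ZnCO3: 3.9 × 10^-11 = 0.0087 × [Zn^2+]  ⇒  [Zn^2+] = 4.5 × 10^-9 M.
For Zn3(PO4)2: 1.6 × 10^-32 = (0.0051)^2 × [Zn^2+]^3  ⇒  [Zn^2+] = 8.5 x 10^-10 M.
The salt with the lower threshold [Zn^2+] precipitates first: Zn3(PO4)2.

Zn3(PO4)2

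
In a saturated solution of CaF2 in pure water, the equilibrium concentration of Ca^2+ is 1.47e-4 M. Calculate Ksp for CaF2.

CaF2(s) ⇌ Ca^2+(aq) + 2 F^-(aq)
Stoichiometry gives [F^-] = (2/1)[Ca^2+] = 2.940 x 10^-4 M.
Ksp = [Ca^2+][F^-]^2
Ksp = 1.47 × 10^-4 × (2.940 x 10^-4)^2 = 1.27 × 10^-11

Ksp ≈ 1.27e-11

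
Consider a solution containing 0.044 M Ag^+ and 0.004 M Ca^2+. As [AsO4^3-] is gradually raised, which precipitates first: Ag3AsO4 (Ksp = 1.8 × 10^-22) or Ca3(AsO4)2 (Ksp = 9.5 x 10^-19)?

Ag3AsO4

Precipitation of each salt starts when its ion product equals its Ksp.
For Ag3AsO4: 1.8 × 10^-22 = (0.044)^3 × [AsO4^3-]  ⇒  [AsO4^3-] = 2.1 x 10^-18 M.
For Ca3(AsO4)2: 9.5 x 10^-19 = (0.004)^3 × [AsO4^3-]^2  ⇒  [AsO4^3-] = 3.9 × 10^-6 M.
The salt with the lower threshold [AsO4^3-] precipitates first: Ag3AsO4.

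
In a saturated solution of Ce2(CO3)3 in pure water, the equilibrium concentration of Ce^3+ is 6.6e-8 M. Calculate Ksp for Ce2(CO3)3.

Ce2(CO3)3(s) <=> 2 Ce^3+(aq) + 3 CO3^2-(aq)
Stoichiometry gives [CO3^2-] = (3/2)[Ce^3+] = 9.90 × 10^-8 M.
Ksp = [Ce^3+]^2[CO3^2-]^3
Ksp = (6.6 × 10^-8)^2 × (9.90 × 10^-8)^3 = 4.2 x 10^-36

Ksp ≈ 4.2 x 10^-36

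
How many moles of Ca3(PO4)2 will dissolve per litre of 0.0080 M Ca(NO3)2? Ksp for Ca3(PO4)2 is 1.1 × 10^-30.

Ca3(PO4)2(s) <=> 3 Ca^2+(aq) + 2 PO4^3-(aq)
Ksp = [Ca^2+]^3[PO4^3-]^2
Let s = moles of Ca3(PO4)2 that dissolve per litre. [Ca^2+] = 0.0080 + 3s ≈ 0.0080, [PO4^3-] = 2s (since Ca^2+ from Ca(NO3)2 dominates).
Ksp ≈ (0.0080)^3 × (2s)^2
s = 7.3 × 10^-13 M
Check: 3s = 2.2 × 10^-12 ≪ 0.0080, so the approximation is valid.

s = 7.3e-13 M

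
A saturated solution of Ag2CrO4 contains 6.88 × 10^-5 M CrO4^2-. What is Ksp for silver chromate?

Ag2CrO4(s) <=> 2 Ag^+(aq) + CrO4^2-(aq)
Stoichiometry gives [Ag^+] = (2/1)[CrO4^2-] = 1.376 × 10^-4 M.
Ksp = [Ag^+]^2[CrO4^2-]
Ksp = (1.376 × 10^-4)^2 × 6.88 x 10^-5 = 1.30 x 10^-12

Ksp ≈ 1.30 × 10^-12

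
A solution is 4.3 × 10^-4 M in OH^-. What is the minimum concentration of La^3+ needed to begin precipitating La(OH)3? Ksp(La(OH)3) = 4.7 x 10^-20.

La(OH)3(s) ⇌ La^3+ + 3 OH^-
Ksp = [La^3+][OH^-]^3
Precipitation begins when Q = Ksp. With [OH^-] = 4.3 × 10^-4 M:
4.7 x 10^-20 = (4.3 × 10^-4)^3 × [La^3+]
[La^3+] = (4.7 x 10^-20 / 7.95 × 10^-11) = 5.9 × 10^-10 M

5.9 x 10^-10 M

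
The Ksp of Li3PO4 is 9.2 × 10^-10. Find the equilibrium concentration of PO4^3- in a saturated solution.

Li3PO4(s) ⇌ 3 Li^+(aq) + PO4^3-(aq)
Ksp = [Li^+]^3[PO4^3-]
For each mole of Li3PO4 that dissolves: [Li^+] = 3s, [PO4^3-] = s.
So Ksp = (3s)^3 × s = 27s^4
s = (9.2 × 10^-10 / 27)^(1/4) = 2.42 x 10^-3 M
[PO4^3-] = s = 2.4 × 10^-3 M

[PO4^3-] = 2.4 × 10^-3 M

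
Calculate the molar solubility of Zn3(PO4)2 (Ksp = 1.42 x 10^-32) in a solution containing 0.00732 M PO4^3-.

Zn3(PO4)2(s) ⇌ 3 Zn^2+ + 2 PO4^3-
Ksp = [Zn^2+]^3[PO4^3-]^2
If s mol/L dissolves here, [Zn^2+] = 3s, [PO4^3-] = 0.00732 + 2s ≈ 0.00732 (since the PO4^3- already present dominates).
Ksp ≈ (3s)^3 × (0.00732)^2
s = 2.14 x 10^-10 M
Check: 2s = 4.3 x 10^-10 ≪ 0.00732, so the approximation is valid.

s ≈ 2.14 × 10^-10 M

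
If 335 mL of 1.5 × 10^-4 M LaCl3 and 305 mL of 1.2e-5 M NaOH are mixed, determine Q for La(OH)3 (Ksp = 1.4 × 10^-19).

Total volume = 335 + 305 = 640 mL.
[La^3+] = 1.5 × 10^-4 × (335/640) = 7.85 × 10^-5 M
[OH^-] = 1.2 x 10^-5 × (305/640) = 5.72 × 10^-6 M
La(OH)3(s) ⇌ La^3+ + 3 OH^-, so Q = [La^3+][OH^-]^3
Q = (7.85 x 10^-5)(5.72 x 10^-6)^3 = 1.5 x 10^-20
Q < Ksp, so no precipitate of La(OH)3 forms.

Q ≈ 1.5 × 10^-20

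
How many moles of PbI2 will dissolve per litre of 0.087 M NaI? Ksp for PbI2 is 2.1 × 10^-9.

s ≈ 2.8 x 10^-7 M

PbI2(s) <=> Pb^2+(aq) + 2 I^-(aq)
Ksp = [Pb^2+][I^-]^2
If s mol/L dissolves here, [Pb^2+] = s, [I^-] = 0.087 + 2s ≈ 0.087 (common-ion effect: I^- is already 0.087 M).
Ksp ≈ s × (0.087)^2
s = 2.8 x 10^-7 M
Check: 2s = 5.5 × 10^-7 ≪ 0.087, so the approximation is valid.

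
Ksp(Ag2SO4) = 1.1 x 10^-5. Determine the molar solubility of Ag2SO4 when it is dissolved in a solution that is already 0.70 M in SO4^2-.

s ≈ 2.0 x 10^-3 M

Ag2SO4(s) ⇌ 2 Ag^+(aq) + SO4^2-(aq)
Ksp = [Ag^+]^2[SO4^2-]
If s mol/L dissolves here, [Ag^+] = 2s, [SO4^2-] = 0.70 + s ≈ 0.70 (common-ion effect: SO4^2- is already 0.70 M).
Ksp ≈ (2s)^2 × 0.70
s = 2.0 × 10^-3 M
Check: s = 2.0 × 10^-3 ≪ 0.70, so the approximation is valid.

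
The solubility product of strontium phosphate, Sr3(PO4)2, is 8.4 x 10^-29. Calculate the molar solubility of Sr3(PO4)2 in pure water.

s ≈ 9.5e-7 M

Sr3(PO4)2(s) ⇌ 3 Sr^2+(aq) + 2 PO4^3-(aq)
Ksp = [Sr^2+]^3[PO4^3-]^2
For each mole of Sr3(PO4)2 that dissolves: [Sr^2+] = 3s, [PO4^3-] = 2s.
Ksp = (3s)^3(2s)^2 = 108s^5
s^5 = 8.4 x 10^-29 / 108, so s = 9.5 x 10^-7 M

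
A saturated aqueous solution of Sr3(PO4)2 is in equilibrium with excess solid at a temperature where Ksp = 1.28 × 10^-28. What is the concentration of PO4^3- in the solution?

Sr3(PO4)2(s) ⇌ 3 Sr^2+(aq) + 2 PO4^3-(aq)
Ksp = [Sr^2+]^3[PO4^3-]^2
If s mol/L of Sr3(PO4)2 dissolves, [Sr^2+] = 3s and [PO4^3-] = 2s.
Substituting: Ksp = (3s)^3(2s)^2 = 108s^5
s = (1.28 × 10^-28 / 108)^(1/5) = 1.035 x 10^-6 M
[PO4^3-] = 2s = 2.07 x 10^-6 M

2.07 x 10^-6 M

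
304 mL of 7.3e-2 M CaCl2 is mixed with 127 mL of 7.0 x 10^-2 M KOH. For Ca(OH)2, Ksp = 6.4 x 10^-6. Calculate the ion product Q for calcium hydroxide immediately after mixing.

Total volume = 304 + 127 = 431 mL.
[Ca^2+] = 7.3 x 10^-2 × (304/431) = 5.15 x 10^-2 M
[OH^-] = 7.0 × 10^-2 × (127/431) = 2.06 x 10^-2 M
Ca(OH)2(s) ⇌ Ca^2+ + 2 OH^-, so Q = [Ca^2+][OH^-]^2
Q = (5.15 × 10^-2)(2.06 × 10^-2)^2 = 2.2 × 10^-5
Q > Ksp, so Ca(OH)2 will precipitate.

Q = 2.2 × 10^-5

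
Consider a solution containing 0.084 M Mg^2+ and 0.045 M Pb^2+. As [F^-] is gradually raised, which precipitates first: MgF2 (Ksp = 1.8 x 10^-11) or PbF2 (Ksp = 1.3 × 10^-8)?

MgF2

Each salt begins to precipitate when Q = Ksp, i.e. when [F^-] reaches its threshold.
For MgF2: 1.8 x 10^-11 = 0.084 × [F^-]^2  ⇒  [F^-] = 1.5 x 10^-5 M.
For PbF2: 1.3 × 10^-8 = 0.045 × [F^-]^2  ⇒  [F^-] = 5.4 x 10^-4 M.
The salt with the lower threshold [F^-] precipitates first: MgF2.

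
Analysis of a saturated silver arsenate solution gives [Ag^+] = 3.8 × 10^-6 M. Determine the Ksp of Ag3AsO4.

Ksp ≈ 7.0 x 10^-23

Ag3AsO4(s) ⇌ 3 Ag^+(aq) + AsO4^3-(aq)
Stoichiometry gives [AsO4^3-] = (1/3)[Ag^+] = 1.27 × 10^-6 M.
Ksp = [Ag^+]^3[AsO4^3-]
Ksp = (3.8 × 10^-6)^3 × 1.27 x 10^-6 = 7.0 x 10^-23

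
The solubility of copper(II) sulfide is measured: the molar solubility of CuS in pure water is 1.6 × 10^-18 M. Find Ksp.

2.6 × 10^-36

CuS(s) ⇌ Cu^2+ + S^2-
With molar solubility s: [Cu^2+] = s, [S^2-] = s.
Ksp = [Cu^2+][S^2-]
Ksp = (s)(s) = s^2
With s = 1.6 x 10^-18: Ksp = 2.6 × 10^-36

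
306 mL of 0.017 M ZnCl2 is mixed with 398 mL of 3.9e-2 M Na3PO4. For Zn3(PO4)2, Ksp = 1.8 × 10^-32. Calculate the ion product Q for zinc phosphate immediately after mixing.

Total volume = 306 + 398 = 704 mL.
[Zn^2+] = 1.7 × 10^-2 × (306/704) = 7.39 x 10^-3 M
[PO4^3-] = 3.9 x 10^-2 × (398/704) = 2.20 x 10^-2 M
Zn3(PO4)2(s) ⇌ 3 Zn^2+(aq) + 2 PO4^3-(aq), so Q = [Zn^2+]^3[PO4^3-]^2
Q = (7.39 × 10^-3)^3(2.20 × 10^-2)^2 = 2.0 × 10^-10
Q > Ksp, so Zn3(PO4)2 will precipitate.

Q ≈ 2.0 x 10^-10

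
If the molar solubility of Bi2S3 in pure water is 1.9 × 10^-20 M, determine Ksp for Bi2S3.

Bi2S3(s) ⇌ 2 Bi^3+ + 3 S^2-
With molar solubility s: [Bi^3+] = 2s, [S^2-] = 3s.
Ksp = [Bi^3+]^2[S^2-]^3
Ksp = (2s)^2(3s)^3 = 108s^5
Ksp = 108 × (1.9 × 10^-20)^5 = 2.7 x 10^-97

Ksp ≈ 2.7 × 10^-97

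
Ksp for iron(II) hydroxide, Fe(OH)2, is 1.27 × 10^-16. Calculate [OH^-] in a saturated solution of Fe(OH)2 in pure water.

Fe(OH)2(s) ⇌ Fe^2+ + 2 OH^-
Ksp = [Fe^2+][OH^-]^2
If s mol/L of Fe(OH)2 dissolves, [Fe^2+] = s and [OH^-] = 2s.
Substituting: Ksp = s(2s)^2 = 4s^3
s^3 = 1.27 × 10^-16 / 4, so s = 3.167 × 10^-6 M
[OH^-] = 2s = 6.33 × 10^-6 M

[OH^-] ≈ 6.33e-6 M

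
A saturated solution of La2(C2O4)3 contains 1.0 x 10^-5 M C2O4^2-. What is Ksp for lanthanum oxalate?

Ksp = 4.4 x 10^-26

La2(C2O4)3(s) <=> 2 La^3+(aq) + 3 C2O4^2-(aq)
Stoichiometry gives [La^3+] = (2/3)[C2O4^2-] = 6.67 × 10^-6 M.
Ksp = [La^3+]^2[C2O4^2-]^3
Ksp = (6.67 × 10^-6)^2 × (1.0 x 10^-5)^3 = 4.4 x 10^-26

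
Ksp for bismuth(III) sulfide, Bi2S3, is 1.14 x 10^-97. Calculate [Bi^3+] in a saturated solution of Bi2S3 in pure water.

Bi2S3(s) ⇌ 2 Bi^3+ + 3 S^2-
Ksp = [Bi^3+]^2[S^2-]^3
With molar solubility s: [Bi^3+] = 2s, [S^2-] = 3s.
So Ksp = (2s)^2 × (3s)^3 = 108s^5
Solving, s = (1.14 x 10^-97/108)^(1/5) = 1.602 x 10^-20 M
[Bi^3+] = 2s = 3.20 × 10^-20 M

[Bi^3+] ≈ 3.20 x 10^-20 M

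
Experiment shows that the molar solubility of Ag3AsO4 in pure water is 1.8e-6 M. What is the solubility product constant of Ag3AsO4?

Ksp = 2.8e-22

Ag3AsO4(s) ⇌ 3 Ag^+(aq) + AsO4^3-(aq)
Let s = molar solubility. Then [Ag^+] = 3s and [AsO4^3-] = s.
Ksp = [Ag^+]^3[AsO4^3-]
Substituting: Ksp = (3s)^3s = 27s^4
With s = 1.8 x 10^-6: Ksp = 2.8 × 10^-22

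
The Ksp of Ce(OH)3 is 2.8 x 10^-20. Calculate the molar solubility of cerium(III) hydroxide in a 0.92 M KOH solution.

Ce(OH)3(s) <=> Ce^3+ + 3 OH^-
Ksp = [Ce^3+][OH^-]^3
Let s be the molar solubility in this solution. [Ce^3+] = s, [OH^-] = 0.92 + 3s ≈ 0.92 (since OH^- from KOH dominates).
Ksp ≈ s × (0.92)^3
s = 3.6 x 10^-20 M
Check: 3s = 1.1 × 10^-19 ≪ 0.92, so the approximation is valid.

s = 3.6 × 10^-20 M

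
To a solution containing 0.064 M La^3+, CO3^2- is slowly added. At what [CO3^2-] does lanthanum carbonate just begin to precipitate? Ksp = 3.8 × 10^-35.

[CO3^2-] ≈ 2.1e-11 M

La2(CO3)3(s) <=> 2 La^3+ + 3 CO3^2-
Ksp = [La^3+]^2[CO3^2-]^3
Precipitation begins when Q = Ksp. With [La^3+] = 0.064 M:
3.8 × 10^-35 = (0.064)^2 × [CO3^2-]^3
[CO3^2-] = (3.8 × 10^-35 / 4.10 x 10^-3)^(1/3) = 2.1 × 10^-11 M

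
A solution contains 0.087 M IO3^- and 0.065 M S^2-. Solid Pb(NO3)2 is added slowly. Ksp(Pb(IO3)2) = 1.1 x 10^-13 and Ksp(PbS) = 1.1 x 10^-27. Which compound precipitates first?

PbS

Each salt begins to precipitate when Q = Ksp, i.e. when [Pb^2+] reaches its threshold.
For Pb(IO3)2: 1.1 x 10^-13 = (0.087)^2 × [Pb^2+]  ⇒  [Pb^2+] = 1.5 x 10^-11 M.
For PbS: 1.1 x 10^-27 = 0.065 × [Pb^2+]  ⇒  [Pb^2+] = 1.7 x 10^-26 M.
The salt with the lower threshold [Pb^2+] precipitates first: PbS.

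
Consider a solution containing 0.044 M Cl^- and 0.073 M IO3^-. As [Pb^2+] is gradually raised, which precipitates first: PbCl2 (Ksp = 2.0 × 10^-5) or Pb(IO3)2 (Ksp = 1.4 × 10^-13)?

Precipitation of each salt starts when its ion product equals its Ksp.
For PbCl2: 2.0 × 10^-5 = (0.044)^2 × [Pb^2+]  ⇒  [Pb^2+] = 1.0 × 10^-2 M.
For Pb(IO3)2: 1.4 × 10^-13 = (0.073)^2 × [Pb^2+]  ⇒  [Pb^2+] = 2.6 x 10^-11 M.
The salt with the lower threshold [Pb^2+] precipitates first: Pb(IO3)2.

Pb(IO3)2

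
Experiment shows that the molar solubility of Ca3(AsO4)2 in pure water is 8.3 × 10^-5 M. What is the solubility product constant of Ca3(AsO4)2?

Ksp = 4.3 × 10^-19

Ca3(AsO4)2(s) ⇌ 3 Ca^2+(aq) + 2 AsO4^3-(aq)
With molar solubility s: [Ca^2+] = 3s, [AsO4^3-] = 2s.
Ksp = [Ca^2+]^3[AsO4^3-]^2
Ksp = (3s)^3(2s)^2 = 108s^5
With s = 8.3 × 10^-5: Ksp = 4.3 × 10^-19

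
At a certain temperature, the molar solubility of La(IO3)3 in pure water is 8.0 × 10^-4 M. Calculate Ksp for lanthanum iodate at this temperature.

La(IO3)3(s) ⇌ La^3+ + 3 IO3^-
If s mol/L of La(IO3)3 dissolves, [La^3+] = s and [IO3^-] = 3s.
Ksp = [La^3+][IO3^-]^3
So Ksp = s × (3s)^3 = 27s^4
Ksp = 27 × (8.0 x 10^-4)^4 = 1.1 x 10^-11

Ksp = 1.1 × 10^-11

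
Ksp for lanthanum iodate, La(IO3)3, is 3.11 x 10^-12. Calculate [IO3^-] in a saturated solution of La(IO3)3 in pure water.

[IO3^-] = 1.75 × 10^-3 M

La(IO3)3(s) ⇌ La^3+(aq) + 3 IO3^-(aq)
Ksp = [La^3+][IO3^-]^3
Let s = molar solubility. Then [La^3+] = s and [IO3^-] = 3s.
So Ksp = s × (3s)^3 = 27s^4
s = (3.11 x 10^-12 / 27)^(1/4) = 5.826 x 10^-4 M
[IO3^-] = 3s = 1.75 × 10^-3 M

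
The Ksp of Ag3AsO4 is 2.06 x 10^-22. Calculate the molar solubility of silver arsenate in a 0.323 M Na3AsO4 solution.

Ag3AsO4(s) <=> 3 Ag^+(aq) + AsO4^3-(aq)
Ksp = [Ag^+]^3[AsO4^3-]
If s mol/L dissolves here, [Ag^+] = 3s, [AsO4^3-] = 0.323 + s ≈ 0.323 (common-ion effect: AsO4^3- is already 0.323 M).
Ksp ≈ (3s)^3 × 0.323
s = 2.87 x 10^-8 M
Check: s = 2.9 x 10^-8 ≪ 0.323, so the approximation is valid.

2.87 × 10^-8 M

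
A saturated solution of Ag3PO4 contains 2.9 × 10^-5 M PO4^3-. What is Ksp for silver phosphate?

Ag3PO4(s) ⇌ 3 Ag^+(aq) + PO4^3-(aq)
Stoichiometry gives [Ag^+] = (3/1)[PO4^3-] = 8.70 x 10^-5 M.
Ksp = [Ag^+]^3[PO4^3-]
Ksp = (8.70 × 10^-5)^3 × 2.9 × 10^-5 = 1.9 × 10^-17

Ksp ≈ 1.9 × 10^-17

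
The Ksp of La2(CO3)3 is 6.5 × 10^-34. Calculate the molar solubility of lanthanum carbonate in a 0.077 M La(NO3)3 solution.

s ≈ 1.6 × 10^-11 M

La2(CO3)3(s) ⇌ 2 La^3+(aq) + 3 CO3^2-(aq)
Ksp = [La^3+]^2[CO3^2-]^3
If s mol/L dissolves here, [La^3+] = 0.077 + 2s ≈ 0.077, [CO3^2-] = 3s (since La^3+ from La(NO3)3 dominates).
Ksp ≈ (0.077)^2 × (3s)^3
s = 1.6 × 10^-11 M
Check: 2s = 3.2 x 10^-11 ≪ 0.077, so the approximation is valid.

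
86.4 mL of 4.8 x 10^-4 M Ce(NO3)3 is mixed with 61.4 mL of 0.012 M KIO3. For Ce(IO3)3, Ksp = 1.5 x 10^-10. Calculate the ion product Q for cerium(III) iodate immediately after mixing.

Total volume = 86.4 + 61.4 = 147.8 mL.
[Ce^3+] = 4.8 × 10^-4 × (86.4/147.8) = 2.81 × 10^-4 M
[IO3^-] = 1.2 × 10^-2 × (61.4/147.8) = 4.99 × 10^-3 M
Ce(IO3)3(s) <=> Ce^3+(aq) + 3 IO3^-(aq), so Q = [Ce^3+][IO3^-]^3
Q = (2.81 × 10^-4)(4.99 x 10^-3)^3 = 3.5 x 10^-11
Q < Ksp, so no precipitate of Ce(IO3)3 forms.

Q ≈ 3.5 x 10^-11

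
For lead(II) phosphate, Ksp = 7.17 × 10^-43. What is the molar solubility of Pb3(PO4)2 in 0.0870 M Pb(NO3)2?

1.65 × 10^-20 M

Pb3(PO4)2(s) <=> 3 Pb^2+(aq) + 2 PO4^3-(aq)
Ksp = [Pb^2+]^3[PO4^3-]^2
Let s = moles of Pb3(PO4)2 that dissolve per litre. [Pb^2+] = 0.0870 + 3s ≈ 0.0870, [PO4^3-] = 2s (Ksp is small, so little additional dissolves).
Ksp ≈ (0.0870)^3 × (2s)^2
s = 1.65 × 10^-20 M
Check: 3s = 4.9 × 10^-20 ≪ 0.0870, so the approximation is valid.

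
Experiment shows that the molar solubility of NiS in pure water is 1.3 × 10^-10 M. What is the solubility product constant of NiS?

1.7e-20

NiS(s) ⇌ Ni^2+ + S^2-
With molar solubility s: [Ni^2+] = s, [S^2-] = s.
Ksp = [Ni^2+][S^2-]
Ksp = s^2
Ksp = (1.3 × 10^-10)^2 = 1.7 x 10^-20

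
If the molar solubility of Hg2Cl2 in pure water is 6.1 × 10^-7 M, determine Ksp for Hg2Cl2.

9.1 x 10^-19

Hg2Cl2(s) ⇌ Hg2^2+(aq) + 2 Cl^-(aq)
If s mol/L of Hg2Cl2 dissolves, [Hg2^2+] = s and [Cl^-] = 2s.
Ksp = [Hg2^2+][Cl^-]^2
Substituting: Ksp = s(2s)^2 = 4s^3
With s = 6.1 × 10^-7: Ksp = 9.1 × 10^-19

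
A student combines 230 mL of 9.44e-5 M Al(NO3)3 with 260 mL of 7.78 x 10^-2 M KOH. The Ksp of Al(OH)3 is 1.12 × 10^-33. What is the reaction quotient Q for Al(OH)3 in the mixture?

Q ≈ 3.12 × 10^-9

Total volume = 230 + 260 = 490 mL.
[Al^3+] = 9.44 × 10^-5 × (230/490) = 4.431 × 10^-5 M
[OH^-] = 7.78 × 10^-2 × (260/490) = 4.128 × 10^-2 M
Al(OH)3(s) ⇌ Al^3+(aq) + 3 OH^-(aq), so Q = [Al^3+][OH^-]^3
Q = (4.431 × 10^-5)(4.128 × 10^-2)^3 = 3.12 × 10^-9
Q > Ksp, so Al(OH)3 will precipitate.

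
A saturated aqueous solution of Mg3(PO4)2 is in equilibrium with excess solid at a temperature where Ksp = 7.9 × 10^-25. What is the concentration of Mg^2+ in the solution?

[Mg^2+] ≈ 1.8 × 10^-5 M

Mg3(PO4)2(s) <=> 3 Mg^2+ + 2 PO4^3-
Ksp = [Mg^2+]^3[PO4^3-]^2
If s mol/L of Mg3(PO4)2 dissolves, [Mg^2+] = 3s and [PO4^3-] = 2s.
Ksp = (3s)^3(2s)^2 = 108s^5
Solving, s = (7.9 × 10^-25/108)^(1/5) = 5.93 × 10^-6 M
[Mg^2+] = 3s = 1.8 × 10^-5 M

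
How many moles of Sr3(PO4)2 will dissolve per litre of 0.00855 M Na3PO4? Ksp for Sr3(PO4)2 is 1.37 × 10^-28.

Sr3(PO4)2(s) ⇌ 3 Sr^2+ + 2 PO4^3-
Ksp = [Sr^2+]^3[PO4^3-]^2
Let s be the molar solubility in this solution. [Sr^2+] = 3s, [PO4^3-] = 0.00855 + 2s ≈ 0.00855 (Ksp is small, so little additional dissolves).
Ksp ≈ (3s)^3 × (0.00855)^2
s = 4.11 × 10^-9 M
Check: 2s = 8.2 x 10^-9 ≪ 0.00855, so the approximation is valid.

s ≈ 4.11 x 10^-9 M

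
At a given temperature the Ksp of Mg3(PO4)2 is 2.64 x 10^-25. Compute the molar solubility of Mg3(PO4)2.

Mg3(PO4)2(s) <=> 3 Mg^2+(aq) + 2 PO4^3-(aq)
Ksp = [Mg^2+]^3[PO4^3-]^2
Let s = molar solubility. Then [Mg^2+] = 3s and [PO4^3-] = 2s.
Substituting: Ksp = (3s)^3(2s)^2 = 108s^5
Solving, s = (2.64 x 10^-25/108)^(1/5) = 4.76 x 10^-6 M

4.76e-6 M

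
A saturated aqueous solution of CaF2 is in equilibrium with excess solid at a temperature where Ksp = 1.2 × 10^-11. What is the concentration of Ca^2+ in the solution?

CaF2(s) ⇌ Ca^2+ + 2 F^-
Ksp = [Ca^2+][F^-]^2
Let s = molar solubility. Then [Ca^2+] = s and [F^-] = 2s.
Substituting: Ksp = s(2s)^2 = 4s^3
s^3 = 1.2 × 10^-11 / 4, so s = 1.44 x 10^-4 M
[Ca^2+] = s = 1.4 × 10^-4 M

[Ca^2+] ≈ 1.4 × 10^-4 M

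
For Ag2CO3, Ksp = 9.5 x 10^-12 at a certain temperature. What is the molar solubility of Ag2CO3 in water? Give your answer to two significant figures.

Ag2CO3(s) ⇌ 2 Ag^+(aq) + CO3^2-(aq)
Ksp = [Ag^+]^2[CO3^2-]
With molar solubility s: [Ag^+] = 2s, [CO3^2-] = s.
Substituting: Ksp = (2s)^2s = 4s^3
s = (9.5 x 10^-12 / 4)^(1/3) = 1.3 x 10^-4 M

s = 1.3 × 10^-4 M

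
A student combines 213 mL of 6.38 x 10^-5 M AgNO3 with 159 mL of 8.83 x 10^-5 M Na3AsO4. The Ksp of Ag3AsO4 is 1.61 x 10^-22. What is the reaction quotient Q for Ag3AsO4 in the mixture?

Q ≈ 1.84e-18

Total volume = 213 + 159 = 372 mL.
[Ag^+] = 6.38 x 10^-5 × (213/372) = 3.653 × 10^-5 M
[AsO4^3-] = 8.83 x 10^-5 × (159/372) = 3.774 × 10^-5 M
Ag3AsO4(s) <=> 3 Ag^+(aq) + AsO4^3-(aq), so Q = [Ag^+]^3[AsO4^3-]
Q = (3.653 × 10^-5)^3(3.774 × 10^-5) = 1.84 × 10^-18
Q > Ksp, so Ag3AsO4 will precipitate.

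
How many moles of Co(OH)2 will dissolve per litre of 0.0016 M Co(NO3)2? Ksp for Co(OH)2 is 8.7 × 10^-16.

Co(OH)2(s) ⇌ Co^2+ + 2 OH^-
Ksp = [Co^2+][OH^-]^2
Let s be the molar solubility in this solution. [Co^2+] = 0.0016 + s ≈ 0.0016, [OH^-] = 2s (common-ion effect: Co^2+ is already 0.0016 M).
Ksp ≈ 0.0016 × (2s)^2
s = 3.7 x 10^-7 M
Check: s = 3.7 × 10^-7 ≪ 0.0016, so the approximation is valid.

3.7 x 10^-7 M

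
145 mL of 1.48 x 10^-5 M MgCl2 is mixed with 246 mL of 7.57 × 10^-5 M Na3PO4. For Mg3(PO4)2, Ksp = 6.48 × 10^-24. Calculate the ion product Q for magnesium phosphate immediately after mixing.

Q = 3.75 × 10^-25

Total volume = 145 + 246 = 391 mL.
[Mg^2+] = 1.48 × 10^-5 × (145/391) = 5.488 × 10^-6 M
[PO4^3-] = 7.57 × 10^-5 × (246/391) = 4.763 × 10^-5 M
Mg3(PO4)2(s) <=> 3 Mg^2+ + 2 PO4^3-, so Q = [Mg^2+]^3[PO4^3-]^2
Q = (5.488 × 10^-6)^3(4.763 × 10^-5)^2 = 3.75 × 10^-25
Q < Ksp, so no precipitate of Mg3(PO4)2 forms.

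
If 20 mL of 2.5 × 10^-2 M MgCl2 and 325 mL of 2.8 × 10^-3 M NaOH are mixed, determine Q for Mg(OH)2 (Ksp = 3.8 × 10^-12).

Total volume = 20 + 325 = 345 mL.
[Mg^2+] = 2.5 x 10^-2 × (20/345) = 1.45 x 10^-3 M
[OH^-] = 2.8 x 10^-3 × (325/345) = 2.64 × 10^-3 M
Mg(OH)2(s) <=> Mg^2+(aq) + 2 OH^-(aq), so Q = [Mg^2+][OH^-]^2
Q = (1.45 x 10^-3)(2.64 × 10^-3)^2 = 1.0 x 10^-8
Q > Ksp, so Mg(OH)2 will precipitate.

Q = 1.0e-8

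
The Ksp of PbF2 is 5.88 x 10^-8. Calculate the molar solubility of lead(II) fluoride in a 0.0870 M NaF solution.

PbF2(s) ⇌ Pb^2+(aq) + 2 F^-(aq)
Ksp = [Pb^2+][F^-]^2
Let s = moles of PbF2 that dissolve per litre. [Pb^2+] = s, [F^-] = 0.0870 + 2s ≈ 0.0870 (common-ion effect: F^- is already 0.0870 M).
Ksp ≈ s × (0.0870)^2
s = 7.77 x 10^-6 M
Check: 2s = 1.6 × 10^-5 ≪ 0.0870, so the approximation is valid.

s ≈ 7.77e-6 M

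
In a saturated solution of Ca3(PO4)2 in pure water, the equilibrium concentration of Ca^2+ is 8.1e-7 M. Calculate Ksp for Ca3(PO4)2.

Ca3(PO4)2(s) ⇌ 3 Ca^2+ + 2 PO4^3-
Stoichiometry gives [PO4^3-] = (2/3)[Ca^2+] = 5.40 × 10^-7 M.
Ksp = [Ca^2+]^3[PO4^3-]^2
Ksp = (8.1 × 10^-7)^3 × (5.40 x 10^-7)^2 = 1.5 × 10^-31

1.5e-31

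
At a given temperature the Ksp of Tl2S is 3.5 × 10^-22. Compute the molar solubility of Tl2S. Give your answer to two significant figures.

Tl2S(s) ⇌ 2 Tl^+(aq) + S^2-(aq)
Ksp = [Tl^+]^2[S^2-]
If s mol/L of Tl2S dissolves, [Tl^+] = 2s and [S^2-] = s.
Ksp = (2s)^2s = 4s^3
s = (3.5 × 10^-22 / 4)^(1/3) = 4.4 × 10^-8 M

s = 4.4 x 10^-8 M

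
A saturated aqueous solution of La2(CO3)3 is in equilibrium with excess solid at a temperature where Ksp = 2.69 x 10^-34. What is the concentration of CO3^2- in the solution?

La2(CO3)3(s) ⇌ 2 La^3+ + 3 CO3^2-
Ksp = [La^3+]^2[CO3^2-]^3
Let s = molar solubility. Then [La^3+] = 2s and [CO3^2-] = 3s.
Substituting: Ksp = (2s)^2(3s)^3 = 108s^5
Solving, s = (2.69 x 10^-34/108)^(1/5) = 7.573 × 10^-8 M
[CO3^2-] = 3s = 2.27 x 10^-7 M

2.27 x 10^-7 M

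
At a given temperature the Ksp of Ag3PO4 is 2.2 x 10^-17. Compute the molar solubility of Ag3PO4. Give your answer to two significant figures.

s = 3.0 × 10^-5 M

Ag3PO4(s) <=> 3 Ag^+(aq) + PO4^3-(aq)
Ksp = [Ag^+]^3[PO4^3-]
For each mole of Ag3PO4 that dissolves: [Ag^+] = 3s, [PO4^3-] = s.
Ksp = (3s)^3s = 27s^4
s = (2.2 x 10^-17 / 27)^(1/4) = 3.0 x 10^-5 M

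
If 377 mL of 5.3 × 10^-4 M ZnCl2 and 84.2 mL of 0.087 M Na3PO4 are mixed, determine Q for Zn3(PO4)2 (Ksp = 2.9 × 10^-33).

2.1 x 10^-14

Total volume = 377 + 84.2 = 461.2 mL.
[Zn^2+] = 5.3 x 10^-4 × (377/461.2) = 4.33 × 10^-4 M
[PO4^3-] = 8.7 × 10^-2 × (84.2/461.2) = 1.59 × 10^-2 M
Zn3(PO4)2(s) ⇌ 3 Zn^2+ + 2 PO4^3-, so Q = [Zn^2+]^3[PO4^3-]^2
Q = (4.33 × 10^-4)^3(1.59 × 10^-2)^2 = 2.1 x 10^-14
Q > Ksp, so Zn3(PO4)2 will precipitate.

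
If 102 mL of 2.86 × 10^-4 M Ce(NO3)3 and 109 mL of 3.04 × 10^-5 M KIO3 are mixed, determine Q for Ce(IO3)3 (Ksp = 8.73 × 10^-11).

Total volume = 102 + 109 = 211 mL.
[Ce^3+] = 2.86 x 10^-4 × (102/211) = 1.383 x 10^-4 M
[IO3^-] = 3.04 × 10^-5 × (109/211) = 1.570 × 10^-5 M
Ce(IO3)3(s) ⇌ Ce^3+(aq) + 3 IO3^-(aq), so Q = [Ce^3+][IO3^-]^3
Q = (1.383 x 10^-4)(1.570 × 10^-5)^3 = 5.35 × 10^-19
Q < Ksp, so no precipitate of Ce(IO3)3 forms.

Q ≈ 5.35e-19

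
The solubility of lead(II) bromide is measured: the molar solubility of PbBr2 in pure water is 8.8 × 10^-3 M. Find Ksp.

Ksp ≈ 2.7 x 10^-6

PbBr2(s) ⇌ Pb^2+ + 2 Br^-
Let s = molar solubility. Then [Pb^2+] = s and [Br^-] = 2s.
Ksp = [Pb^2+][Br^-]^2
Ksp = s(2s)^2 = 4s^3
Ksp = 4 × (8.8 × 10^-3)^3 = 2.7 × 10^-6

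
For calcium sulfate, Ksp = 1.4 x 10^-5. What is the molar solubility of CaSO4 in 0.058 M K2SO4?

s = 2.4 × 10^-4 M

CaSO4(s) <=> Ca^2+ + SO4^2-
Ksp = [Ca^2+][SO4^2-]
If s mol/L dissolves here, [Ca^2+] = s, [SO4^2-] = 0.058 + s ≈ 0.058 (common-ion effect: SO4^2- is already 0.058 M).
Ksp ≈ s × 0.058
s = 2.4 × 10^-4 M
Check: s = 2.4 × 10^-4 ≪ 0.058, so the approximation is valid.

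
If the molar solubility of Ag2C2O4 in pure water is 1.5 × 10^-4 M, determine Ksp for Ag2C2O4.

Ksp = 1.4 x 10^-11

Ag2C2O4(s) <=> 2 Ag^+ + C2O4^2-
For each mole of Ag2C2O4 that dissolves: [Ag^+] = 2s, [C2O4^2-] = s.
Ksp = [Ag^+]^2[C2O4^2-]
So Ksp = (2s)^2 × s = 4s^3
With s = 1.5 x 10^-4: Ksp = 1.4 × 10^-11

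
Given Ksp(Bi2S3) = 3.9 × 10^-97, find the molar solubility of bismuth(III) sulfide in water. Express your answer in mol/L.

2.0 × 10^-20 M

Bi2S3(s) <=> 2 Bi^3+(aq) + 3 S^2-(aq)
Ksp = [Bi^3+]^2[S^2-]^3
For each mole of Bi2S3 that dissolves: [Bi^3+] = 2s, [S^2-] = 3s.
So Ksp = (2s)^2 × (3s)^3 = 108s^5
s = (3.9 × 10^-97 / 108)^(1/5) = 2.0 × 10^-20 M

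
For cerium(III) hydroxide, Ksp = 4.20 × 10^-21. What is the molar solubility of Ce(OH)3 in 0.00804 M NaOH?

8.08 × 10^-15 M

Ce(OH)3(s) ⇌ Ce^3+ + 3 OH^-
Ksp = [Ce^3+][OH^-]^3
Let s = moles of Ce(OH)3 that dissolve per litre. [Ce^3+] = s, [OH^-] = 0.00804 + 3s ≈ 0.00804 (common-ion effect: OH^- is already 0.00804 M).
Ksp ≈ s × (0.00804)^3
s = 8.08 × 10^-15 M
Check: 3s = 2.4 x 10^-14 ≪ 0.00804, so the approximation is valid.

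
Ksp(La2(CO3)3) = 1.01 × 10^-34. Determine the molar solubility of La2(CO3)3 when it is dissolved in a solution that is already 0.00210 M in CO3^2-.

La2(CO3)3(s) ⇌ 2 La^3+(aq) + 3 CO3^2-(aq)
Ksp = [La^3+]^2[CO3^2-]^3
Let s = moles of La2(CO3)3 that dissolve per litre. [La^3+] = 2s, [CO3^2-] = 0.00210 + 3s ≈ 0.00210 (common-ion effect: CO3^2- is already 0.00210 M).
Ksp ≈ (2s)^2 × (0.00210)^3
s = 5.22 x 10^-14 M
Check: 3s = 1.6 × 10^-13 ≪ 0.00210, so the approximation is valid.

5.22 × 10^-14 M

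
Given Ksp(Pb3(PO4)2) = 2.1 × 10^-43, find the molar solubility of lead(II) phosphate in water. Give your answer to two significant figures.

Pb3(PO4)2(s) <=> 3 Pb^2+(aq) + 2 PO4^3-(aq)
Ksp = [Pb^2+]^3[PO4^3-]^2
For each mole of Pb3(PO4)2 that dissolves: [Pb^2+] = 3s, [PO4^3-] = 2s.
Ksp = (3s)^3(2s)^2 = 108s^5
s^5 = 2.1 × 10^-43 / 108, so s = 1.1 x 10^-9 M

s = 1.1 × 10^-9 M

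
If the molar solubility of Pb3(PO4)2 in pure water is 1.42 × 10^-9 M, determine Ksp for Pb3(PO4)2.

Pb3(PO4)2(s) ⇌ 3 Pb^2+ + 2 PO4^3-
For each mole of Pb3(PO4)2 that dissolves: [Pb^2+] = 3s, [PO4^3-] = 2s.
Ksp = [Pb^2+]^3[PO4^3-]^2
Substituting: Ksp = (3s)^3(2s)^2 = 108s^5
With s = 1.42 × 10^-9: Ksp = 6.24 × 10^-43

Ksp = 6.24e-43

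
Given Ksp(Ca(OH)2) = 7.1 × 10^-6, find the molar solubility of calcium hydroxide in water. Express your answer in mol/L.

1.2 × 10^-2 M

Ca(OH)2(s) ⇌ Ca^2+ + 2 OH^-
Ksp = [Ca^2+][OH^-]^2
For each mole of Ca(OH)2 that dissolves: [Ca^2+] = s, [OH^-] = 2s.
Substituting: Ksp = s(2s)^2 = 4s^3
Solving, s = (7.1 × 10^-6/4)^(1/3) = 1.2 x 10^-2 M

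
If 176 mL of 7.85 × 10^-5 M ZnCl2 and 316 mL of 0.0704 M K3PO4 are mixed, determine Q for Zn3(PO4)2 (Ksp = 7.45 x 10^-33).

Q = 4.53 × 10^-17

Total volume = 176 + 316 = 492 mL.
[Zn^2+] = 7.85 x 10^-5 × (176/492) = 2.808 × 10^-5 M
[PO4^3-] = 7.04 x 10^-2 × (316/492) = 4.522 × 10^-2 M
Zn3(PO4)2(s) <=> 3 Zn^2+ + 2 PO4^3-, so Q = [Zn^2+]^3[PO4^3-]^2
Q = (2.808 × 10^-5)^3(4.522 × 10^-2)^2 = 4.53 × 10^-17
Q > Ksp, so Zn3(PO4)2 will precipitate.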